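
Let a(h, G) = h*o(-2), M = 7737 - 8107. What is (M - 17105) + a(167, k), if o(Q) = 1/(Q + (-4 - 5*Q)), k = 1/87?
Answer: -69733/4 ≈ -17433.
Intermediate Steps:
k = 1/87 (k = 1*(1/87) = 1/87 ≈ 0.011494)
o(Q) = 1/(-4 - 4*Q)
M = -370
a(h, G) = h/4 (a(h, G) = h*(-1/(4 + 4*(-2))) = h*(-1/(4 - 8)) = h*(-1/(-4)) = h*(-1*(-1/4)) = h*(1/4) = h/4)
(M - 17105) + a(167, k) = (-370 - 17105) + (1/4)*167 = -17475 + 167/4 = -69733/4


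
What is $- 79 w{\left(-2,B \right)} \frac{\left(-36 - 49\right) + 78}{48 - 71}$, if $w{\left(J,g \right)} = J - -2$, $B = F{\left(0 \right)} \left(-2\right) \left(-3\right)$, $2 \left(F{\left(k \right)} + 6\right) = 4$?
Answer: $0$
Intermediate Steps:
$F{\left(k \right)} = -4$ ($F{\left(k \right)} = -6 + \frac{1}{2} \cdot 4 = -6 + 2 = -4$)
$B = -24$ ($B = \left(-4\right) \left(-2\right) \left(-3\right) = 8 \left(-3\right) = -24$)
$w{\left(J,g \right)} = 2 + J$ ($w{\left(J,g \right)} = J + 2 = 2 + J$)
$- 79 w{\left(-2,B \right)} \frac{\left(-36 - 49\right) + 78}{48 - 71} = - 79 \left(2 - 2\right) \frac{\left(-36 - 49\right) + 78}{48 - 71} = \left(-79\right) 0 \frac{\left(-36 - 49\right) + 78}{-23} = 0 \left(-85 + 78\right) \left(- \frac{1}{23}\right) = 0 \left(\left(-7\right) \left(- \frac{1}{23}\right)\right) = 0 \cdot \frac{7}{23} = 0$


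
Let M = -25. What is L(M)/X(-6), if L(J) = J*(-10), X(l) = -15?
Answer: -50/3 ≈ -16.667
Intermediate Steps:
L(J) = -10*J
L(M)/X(-6) = -10*(-25)/(-15) = 250*(-1/15) = -50/3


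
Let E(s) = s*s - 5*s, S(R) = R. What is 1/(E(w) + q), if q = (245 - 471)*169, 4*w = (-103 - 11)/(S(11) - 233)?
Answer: -21904/836615075 ≈ -2.6182e-5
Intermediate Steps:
w = 19/148 (w = ((-103 - 11)/(11 - 233))/4 = (-114/(-222))/4 = (-114*(-1/222))/4 = (1/4)*(19/37) = 19/148 ≈ 0.12838)
q = -38194 (q = -226*169 = -38194)
E(s) = s**2 - 5*s
1/(E(w) + q) = 1/(19*(-5 + 19/148)/148 - 38194) = 1/((19/148)*(-721/148) - 38194) = 1/(-13699/21904 - 38194) = 1/(-836615075/21904) = -21904/836615075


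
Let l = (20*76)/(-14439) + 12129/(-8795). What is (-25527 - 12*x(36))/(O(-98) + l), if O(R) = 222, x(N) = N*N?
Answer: -5216663494395/28003504079 ≈ -186.29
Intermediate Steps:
x(N) = N²
l = -188499031/126991005 (l = 1520*(-1/14439) + 12129*(-1/8795) = -1520/14439 - 12129/8795 = -188499031/126991005 ≈ -1.4844)
(-25527 - 12*x(36))/(O(-98) + l) = (-25527 - 12*36²)/(222 - 188499031/126991005) = (-25527 - 12*1296)/(28003504079/126991005) = (-25527 - 15552)*(126991005/28003504079) = -41079*126991005/28003504079 = -5216663494395/28003504079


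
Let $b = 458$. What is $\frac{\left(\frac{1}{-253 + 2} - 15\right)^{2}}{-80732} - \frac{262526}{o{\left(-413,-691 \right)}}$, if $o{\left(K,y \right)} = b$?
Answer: $- \frac{166908172370910}{291184762907} \approx -573.2$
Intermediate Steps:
$o{\left(K,y \right)} = 458$
$\frac{\left(\frac{1}{-253 + 2} - 15\right)^{2}}{-80732} - \frac{262526}{o{\left(-413,-691 \right)}} = \frac{\left(\frac{1}{-253 + 2} - 15\right)^{2}}{-80732} - \frac{262526}{458} = \left(\frac{1}{-251} - 15\right)^{2} \left(- \frac{1}{80732}\right) - \frac{131263}{229} = \left(- \frac{1}{251} - 15\right)^{2} \left(- \frac{1}{80732}\right) - \frac{131263}{229} = \left(- \frac{3766}{251}\right)^{2} \left(- \frac{1}{80732}\right) - \frac{131263}{229} = \frac{14182756}{63001} \left(- \frac{1}{80732}\right) - \frac{131263}{229} = - \frac{3545689}{1271549183} - \frac{131263}{229} = - \frac{166908172370910}{291184762907}$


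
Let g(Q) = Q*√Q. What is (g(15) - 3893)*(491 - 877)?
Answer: 1502698 - 5790*√15 ≈ 1.4803e+6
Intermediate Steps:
g(Q) = Q^(3/2)
(g(15) - 3893)*(491 - 877) = (15^(3/2) - 3893)*(491 - 877) = (15*√15 - 3893)*(-386) = (-3893 + 15*√15)*(-386) = 1502698 - 5790*√15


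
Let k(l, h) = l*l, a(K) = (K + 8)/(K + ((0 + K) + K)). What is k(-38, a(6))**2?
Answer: 2085136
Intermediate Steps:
a(K) = (8 + K)/(3*K) (a(K) = (8 + K)/(K + (K + K)) = (8 + K)/(K + 2*K) = (8 + K)/((3*K)) = (8 + K)*(1/(3*K)) = (8 + K)/(3*K))
k(l, h) = l**2
k(-38, a(6))**2 = ((-38)**2)**2 = 1444**2 = 2085136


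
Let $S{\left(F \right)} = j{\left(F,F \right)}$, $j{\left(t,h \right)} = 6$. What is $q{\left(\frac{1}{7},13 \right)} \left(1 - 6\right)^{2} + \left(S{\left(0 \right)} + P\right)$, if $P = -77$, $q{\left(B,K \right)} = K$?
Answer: $254$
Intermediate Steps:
$S{\left(F \right)} = 6$
$q{\left(\frac{1}{7},13 \right)} \left(1 - 6\right)^{2} + \left(S{\left(0 \right)} + P\right) = 13 \left(1 - 6\right)^{2} + \left(6 - 77\right) = 13 \left(-5\right)^{2} - 71 = 13 \cdot 25 - 71 = 325 - 71 = 254$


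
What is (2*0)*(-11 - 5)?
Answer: 0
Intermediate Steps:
(2*0)*(-11 - 5) = 0*(-16) = 0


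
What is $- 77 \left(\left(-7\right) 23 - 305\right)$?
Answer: $35882$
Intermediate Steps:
$- 77 \left(\left(-7\right) 23 - 305\right) = - 77 \left(-161 - 305\right) = \left(-77\right) \left(-466\right) = 35882$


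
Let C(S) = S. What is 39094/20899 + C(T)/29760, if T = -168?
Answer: 48330267/25914760 ≈ 1.8650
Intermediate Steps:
39094/20899 + C(T)/29760 = 39094/20899 - 168/29760 = 39094*(1/20899) - 168*1/29760 = 39094/20899 - 7/1240 = 48330267/25914760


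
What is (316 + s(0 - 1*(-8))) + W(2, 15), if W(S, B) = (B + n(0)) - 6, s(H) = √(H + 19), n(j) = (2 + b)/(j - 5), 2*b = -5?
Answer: 3251/10 + 3*√3 ≈ 330.30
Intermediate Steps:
b = -5/2 (b = (½)*(-5) = -5/2 ≈ -2.5000)
n(j) = -1/(2*(-5 + j)) (n(j) = (2 - 5/2)/(j - 5) = -1/(2*(-5 + j)))
s(H) = √(19 + H)
W(S, B) = -59/10 + B (W(S, B) = (B - 1/(-10 + 2*0)) - 6 = (B - 1/(-10 + 0)) - 6 = (B - 1/(-10)) - 6 = (B - 1*(-⅒)) - 6 = (B + ⅒) - 6 = (⅒ + B) - 6 = -59/10 + B)
(316 + s(0 - 1*(-8))) + W(2, 15) = (316 + √(19 + (0 - 1*(-8)))) + (-59/10 + 15) = (316 + √(19 + (0 + 8))) + 91/10 = (316 + √(19 + 8)) + 91/10 = (316 + √27) + 91/10 = (316 + 3*√3) + 91/10 = 3251/10 + 3*√3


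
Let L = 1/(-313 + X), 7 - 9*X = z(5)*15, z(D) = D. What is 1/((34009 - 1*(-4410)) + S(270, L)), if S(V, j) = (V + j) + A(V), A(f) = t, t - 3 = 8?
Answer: 2885/111649491 ≈ 2.5840e-5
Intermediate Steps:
t = 11 (t = 3 + 8 = 11)
A(f) = 11
X = -68/9 (X = 7/9 - 5*15/9 = 7/9 - ⅑*75 = 7/9 - 25/3 = -68/9 ≈ -7.5556)
L = -9/2885 (L = 1/(-313 - 68/9) = 1/(-2885/9) = -9/2885 ≈ -0.0031196)
S(V, j) = 11 + V + j (S(V, j) = (V + j) + 11 = 11 + V + j)
1/((34009 - 1*(-4410)) + S(270, L)) = 1/((34009 - 1*(-4410)) + (11 + 270 - 9/2885)) = 1/((34009 + 4410) + 810676/2885) = 1/(38419 + 810676/2885) = 1/(111649491/2885) = 2885/111649491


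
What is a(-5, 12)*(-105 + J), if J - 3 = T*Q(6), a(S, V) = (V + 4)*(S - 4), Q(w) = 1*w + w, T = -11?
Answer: 33696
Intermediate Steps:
Q(w) = 2*w (Q(w) = w + w = 2*w)
a(S, V) = (-4 + S)*(4 + V) (a(S, V) = (4 + V)*(-4 + S) = (-4 + S)*(4 + V))
J = -129 (J = 3 - 22*6 = 3 - 11*12 = 3 - 132 = -129)
a(-5, 12)*(-105 + J) = (-16 - 4*12 + 4*(-5) - 5*12)*(-105 - 129) = (-16 - 48 - 20 - 60)*(-234) = -144*(-234) = 33696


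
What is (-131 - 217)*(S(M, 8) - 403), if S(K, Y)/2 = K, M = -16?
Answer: 151380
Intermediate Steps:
S(K, Y) = 2*K
(-131 - 217)*(S(M, 8) - 403) = (-131 - 217)*(2*(-16) - 403) = -348*(-32 - 403) = -348*(-435) = 151380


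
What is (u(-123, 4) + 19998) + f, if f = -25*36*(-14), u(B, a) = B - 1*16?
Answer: 32459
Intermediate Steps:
u(B, a) = -16 + B (u(B, a) = B - 16 = -16 + B)
f = 12600 (f = -900*(-14) = 12600)
(u(-123, 4) + 19998) + f = ((-16 - 123) + 19998) + 12600 = (-139 + 19998) + 12600 = 19859 + 12600 = 32459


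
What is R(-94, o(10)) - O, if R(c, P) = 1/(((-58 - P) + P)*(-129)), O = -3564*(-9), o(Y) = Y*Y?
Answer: -239992631/7482 ≈ -32076.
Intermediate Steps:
o(Y) = Y²
O = 32076
R(c, P) = 1/7482 (R(c, P) = -1/129/(-58) = -1/58*(-1/129) = 1/7482)
R(-94, o(10)) - O = 1/7482 - 1*32076 = 1/7482 - 32076 = -239992631/7482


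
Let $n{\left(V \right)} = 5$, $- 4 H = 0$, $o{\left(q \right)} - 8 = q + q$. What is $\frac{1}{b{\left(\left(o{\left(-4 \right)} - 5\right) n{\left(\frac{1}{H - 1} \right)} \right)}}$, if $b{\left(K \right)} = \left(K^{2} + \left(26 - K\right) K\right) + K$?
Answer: $- \frac{1}{675} \approx -0.0014815$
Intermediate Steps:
$o{\left(q \right)} = 8 + 2 q$ ($o{\left(q \right)} = 8 + \left(q + q\right) = 8 + 2 q$)
$H = 0$ ($H = \left(- \frac{1}{4}\right) 0 = 0$)
$b{\left(K \right)} = K + K^{2} + K \left(26 - K\right)$ ($b{\left(K \right)} = \left(K^{2} + K \left(26 - K\right)\right) + K = K + K^{2} + K \left(26 - K\right)$)
$\frac{1}{b{\left(\left(o{\left(-4 \right)} - 5\right) n{\left(\frac{1}{H - 1} \right)} \right)}} = \frac{1}{27 \left(\left(8 + 2 \left(-4\right)\right) - 5\right) 5} = \frac{1}{27 \left(\left(8 - 8\right) - 5\right) 5} = \frac{1}{27 \left(0 - 5\right) 5} = \frac{1}{27 \left(\left(-5\right) 5\right)} = \frac{1}{27 \left(-25\right)} = \frac{1}{-675} = - \frac{1}{675}$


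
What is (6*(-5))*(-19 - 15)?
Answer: 1020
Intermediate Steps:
(6*(-5))*(-19 - 15) = -30*(-34) = 1020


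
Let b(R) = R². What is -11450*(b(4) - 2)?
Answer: -160300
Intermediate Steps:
-11450*(b(4) - 2) = -11450*(4² - 2) = -11450*(16 - 2) = -11450*14 = -160300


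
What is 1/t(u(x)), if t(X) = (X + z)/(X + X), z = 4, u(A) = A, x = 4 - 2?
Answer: 2/3 ≈ 0.66667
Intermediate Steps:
x = 2
t(X) = (4 + X)/(2*X) (t(X) = (X + 4)/(X + X) = (4 + X)/((2*X)) = (4 + X)*(1/(2*X)) = (4 + X)/(2*X))
1/t(u(x)) = 1/((1/2)*(4 + 2)/2) = 1/((1/2)*(1/2)*6) = 1/(3/2) = 2/3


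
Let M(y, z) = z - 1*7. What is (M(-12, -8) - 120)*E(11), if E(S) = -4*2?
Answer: 1080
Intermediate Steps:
E(S) = -8
M(y, z) = -7 + z (M(y, z) = z - 7 = -7 + z)
(M(-12, -8) - 120)*E(11) = ((-7 - 8) - 120)*(-8) = (-15 - 120)*(-8) = -135*(-8) = 1080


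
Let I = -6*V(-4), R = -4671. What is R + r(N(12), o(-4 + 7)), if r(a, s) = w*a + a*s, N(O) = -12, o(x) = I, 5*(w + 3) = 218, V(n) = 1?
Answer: -25431/5 ≈ -5086.2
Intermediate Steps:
w = 203/5 (w = -3 + (1/5)*218 = -3 + 218/5 = 203/5 ≈ 40.600)
I = -6 (I = -6*1 = -6)
o(x) = -6
r(a, s) = 203*a/5 + a*s
R + r(N(12), o(-4 + 7)) = -4671 + (1/5)*(-12)*(203 + 5*(-6)) = -4671 + (1/5)*(-12)*(203 - 30) = -4671 + (1/5)*(-12)*173 = -4671 - 2076/5 = -25431/5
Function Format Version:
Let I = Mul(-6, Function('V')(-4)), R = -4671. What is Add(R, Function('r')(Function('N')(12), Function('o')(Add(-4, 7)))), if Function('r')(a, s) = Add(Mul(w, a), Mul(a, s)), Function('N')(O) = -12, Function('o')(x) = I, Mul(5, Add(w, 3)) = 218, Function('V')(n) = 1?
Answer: Rational(-25431, 5) ≈ -5086.2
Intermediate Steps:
w = Rational(203, 5) (w = Add(-3, Mul(Rational(1, 5), 218)) = Add(-3, Rational(218, 5)) = Rational(203, 5) ≈ 40.600)
I = -6 (I = Mul(-6, 1) = -6)
Function('o')(x) = -6
Function('r')(a, s) = Add(Mul(Rational(203, 5), a), Mul(a, s))
Add(R, Function('r')(Function('N')(12), Function('o')(Add(-4, 7)))) = Add(-4671, Mul(Rational(1, 5), -12, Add(203, Mul(5, -6)))) = Add(-4671, Mul(Rational(1, 5), -12, Add(203, -30))) = Add(-4671, Mul(Rational(1, 5), -12, 173)) = Add(-4671, Rational(-2076, 5)) = Rational(-25431, 5)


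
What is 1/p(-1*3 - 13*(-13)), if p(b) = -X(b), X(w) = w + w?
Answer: -1/332 ≈ -0.0030120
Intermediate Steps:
X(w) = 2*w
p(b) = -2*b
1/p(-1*3 - 13*(-13)) = 1/(-2*(-1*3 - 13*(-13))) = 1/(-2*(-3 + 169)) = 1/(-2*166) = 1/(-332) = -1/332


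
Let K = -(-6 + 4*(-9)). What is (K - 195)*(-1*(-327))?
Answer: -50031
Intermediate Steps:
K = 42 (K = -(-6 - 36) = -1*(-42) = 42)
(K - 195)*(-1*(-327)) = (42 - 195)*(-1*(-327)) = -153*327 = -50031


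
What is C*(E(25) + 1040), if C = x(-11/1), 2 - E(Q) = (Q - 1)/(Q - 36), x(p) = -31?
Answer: -356066/11 ≈ -32370.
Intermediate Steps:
E(Q) = 2 - (-1 + Q)/(-36 + Q) (E(Q) = 2 - (Q - 1)/(Q - 36) = 2 - (-1 + Q)/(-36 + Q))
C = -31
C*(E(25) + 1040) = -31*((-71 + 25)/(-36 + 25) + 1040) = -31*(-46/(-11) + 1040) = -31*(-1/11*(-46) + 1040) = -31*(46/11 + 1040) = -31*11486/11 = -356066/11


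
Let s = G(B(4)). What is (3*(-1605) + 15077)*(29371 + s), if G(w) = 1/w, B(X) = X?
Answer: 602815535/2 ≈ 3.0141e+8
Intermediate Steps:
G(w) = 1/w
s = 1/4 ≈ 0.25000
(3*(-1605) + 15077)*(29371 + s) = (3*(-1605) + 15077)*(29371 + 1/4) = (-4815 + 15077)*(117485/4) = 10262*(117485/4) = 602815535/2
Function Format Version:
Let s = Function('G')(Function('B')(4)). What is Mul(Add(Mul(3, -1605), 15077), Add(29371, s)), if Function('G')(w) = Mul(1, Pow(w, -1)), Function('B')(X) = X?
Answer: Rational(602815535, 2) ≈ 3.0141e+8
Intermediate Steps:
Function('G')(w) = Pow(w, -1)
s = Rational(1, 4) (s = Pow(4, -1) = Rational(1, 4) ≈ 0.25000)
Mul(Add(Mul(3, -1605), 15077), Add(29371, s)) = Mul(Add(Mul(3, -1605), 15077), Add(29371, Rational(1, 4))) = Mul(Add(-4815, 15077), Rational(117485, 4)) = Mul(10262, Rational(117485, 4)) = Rational(602815535, 2)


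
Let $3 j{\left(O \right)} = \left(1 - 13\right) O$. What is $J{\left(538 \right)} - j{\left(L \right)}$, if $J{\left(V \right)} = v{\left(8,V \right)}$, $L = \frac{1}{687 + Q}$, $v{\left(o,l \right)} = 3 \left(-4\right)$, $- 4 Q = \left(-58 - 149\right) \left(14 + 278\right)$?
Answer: $- \frac{94786}{7899} \approx -12.0$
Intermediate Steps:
$Q = 15111$ ($Q = - \frac{\left(-58 - 149\right) \left(14 + 278\right)}{4} = - \frac{\left(-207\right) 292}{4} = \left(- \frac{1}{4}\right) \left(-60444\right) = 15111$)
$v{\left(o,l \right)} = -12$
$L = \frac{1}{15798}$ ($L = \frac{1}{687 + 15111} = \frac{1}{15798} \approx 6.3299 \cdot 10^{-5}$)
$j{\left(O \right)} = - 4 O$ ($j{\left(O \right)} = \frac{\left(1 - 13\right) O}{3} = \frac{\left(-12\right) O}{3} = - 4 O$)
$J{\left(V \right)} = -12$
$J{\left(538 \right)} - j{\left(L \right)} = -12 - \left(-4\right) \frac{1}{15798} = -12 - - \frac{2}{7899} = -12 + \frac{2}{7899} = - \frac{94786}{7899}$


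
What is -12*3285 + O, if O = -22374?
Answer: -61794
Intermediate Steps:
-12*3285 + O = -12*3285 - 22374 = -39420 - 22374 = -61794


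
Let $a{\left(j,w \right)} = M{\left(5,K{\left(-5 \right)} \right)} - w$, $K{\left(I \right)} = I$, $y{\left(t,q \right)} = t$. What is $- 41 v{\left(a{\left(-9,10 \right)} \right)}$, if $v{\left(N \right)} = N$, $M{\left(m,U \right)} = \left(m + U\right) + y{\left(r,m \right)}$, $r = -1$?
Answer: $451$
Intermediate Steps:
$M{\left(m,U \right)} = -1 + U + m$ ($M{\left(m,U \right)} = \left(m + U\right) - 1 = \left(U + m\right) - 1 = -1 + U + m$)
$a{\left(j,w \right)} = -1 - w$ ($a{\left(j,w \right)} = \left(-1 - 5 + 5\right) - w = -1 - w$)
$- 41 v{\left(a{\left(-9,10 \right)} \right)} = - 41 \left(-1 - 10\right) = \left(-41\right) \left(-11\right) = 451$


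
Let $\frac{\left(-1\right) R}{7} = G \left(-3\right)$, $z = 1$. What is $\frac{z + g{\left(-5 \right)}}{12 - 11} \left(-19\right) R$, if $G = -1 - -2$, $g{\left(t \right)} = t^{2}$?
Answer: $-10374$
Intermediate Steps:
$G = 1$ ($G = -1 + 2 = 1$)
$R = 21$ ($R = - 7 \cdot 1 \left(-3\right) = \left(-7\right) \left(-3\right) = 21$)
$\frac{z + g{\left(-5 \right)}}{12 - 11} \left(-19\right) R = \frac{1 + \left(-5\right)^{2}}{12 - 11} \left(-19\right) 21 = \frac{1 + 25}{1} \left(-19\right) 21 = 26 \cdot 1 \left(-19\right) 21 = 26 \left(-19\right) 21 = \left(-494\right) 21 = -10374$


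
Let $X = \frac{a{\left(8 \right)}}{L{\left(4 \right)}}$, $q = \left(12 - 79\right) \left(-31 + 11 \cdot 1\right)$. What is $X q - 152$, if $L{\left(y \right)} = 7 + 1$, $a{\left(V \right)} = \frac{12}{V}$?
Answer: $\frac{397}{4} \approx 99.25$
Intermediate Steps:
$L{\left(y \right)} = 8$
$q = 1340$ ($q = - 67 \left(-31 + 11\right) = \left(-67\right) \left(-20\right) = 1340$)
$X = \frac{3}{16}$ ($X = \frac{12 \cdot \frac{1}{8}}{8} = 12 \cdot \frac{1}{8} \cdot \frac{1}{8} = \frac{3}{2} \cdot \frac{1}{8} = \frac{3}{16} \approx 0.1875$)
$X q - 152 = \frac{3}{16} \cdot 1340 - 152 = \frac{1005}{4} - 152 = \frac{397}{4}$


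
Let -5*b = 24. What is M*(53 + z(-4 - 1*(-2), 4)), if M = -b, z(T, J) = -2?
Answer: 1224/5 ≈ 244.80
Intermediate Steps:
b = -24/5 (b = -⅕*24 = -24/5 ≈ -4.8000)
M = 24/5 (M = -1*(-24/5) = 24/5 ≈ 4.8000)
M*(53 + z(-4 - 1*(-2), 4)) = 24*(53 - 2)/5 = (24/5)*51 = 1224/5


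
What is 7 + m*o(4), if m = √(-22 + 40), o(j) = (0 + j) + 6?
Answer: 7 + 30*√2 ≈ 49.426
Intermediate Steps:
o(j) = 6 + j (o(j) = j + 6 = 6 + j)
m = 3*√2 (m = √18 = 3*√2 ≈ 4.2426)
7 + m*o(4) = 7 + (3*√2)*(6 + 4) = 7 + (3*√2)*10 = 7 + 30*√2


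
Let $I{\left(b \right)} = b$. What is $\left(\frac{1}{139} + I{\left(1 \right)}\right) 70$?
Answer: $\frac{9800}{139} \approx 70.504$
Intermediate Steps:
$\left(\frac{1}{139} + I{\left(1 \right)}\right) 70 = \left(\frac{1}{139} + 1\right) 70 = \frac{140}{139} \cdot 70 = \frac{9800}{139}$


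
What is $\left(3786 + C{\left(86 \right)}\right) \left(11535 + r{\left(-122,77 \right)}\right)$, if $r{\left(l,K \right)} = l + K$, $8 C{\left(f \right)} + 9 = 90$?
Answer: $\frac{174469905}{4} \approx 4.3617 \cdot 10^{7}$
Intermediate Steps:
$C{\left(f \right)} = \frac{81}{8}$ ($C{\left(f \right)} = - \frac{9}{8} + \frac{1}{8} \cdot 90 = - \frac{9}{8} + \frac{45}{4} = \frac{81}{8}$)
$r{\left(l,K \right)} = K + l$
$\left(3786 + C{\left(86 \right)}\right) \left(11535 + r{\left(-122,77 \right)}\right) = \left(3786 + \frac{81}{8}\right) \left(11535 + \left(77 - 122\right)\right) = \frac{30369 \left(11535 - 45\right)}{8} = \frac{30369}{8} \cdot 11490 = \frac{174469905}{4}$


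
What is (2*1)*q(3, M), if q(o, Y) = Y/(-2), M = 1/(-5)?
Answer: 1/5 ≈ 0.20000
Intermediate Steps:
M = -1/5 ≈ -0.20000
q(o, Y) = -Y/2 (q(o, Y) = Y*(-1/2) = -Y/2)
(2*1)*q(3, M) = (2*1)*(-1/2*(-1/5)) = 2*(1/10) = 1/5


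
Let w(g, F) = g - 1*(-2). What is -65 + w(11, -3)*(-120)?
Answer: -1625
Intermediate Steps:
w(g, F) = 2 + g (w(g, F) = g + 2 = 2 + g)
-65 + w(11, -3)*(-120) = -65 + (2 + 11)*(-120) = -65 + 13*(-120) = -65 - 1560 = -1625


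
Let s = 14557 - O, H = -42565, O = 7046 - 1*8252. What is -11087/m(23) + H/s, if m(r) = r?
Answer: -175743376/362549 ≈ -484.74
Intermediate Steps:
O = -1206 (O = 7046 - 8252 = -1206)
s = 15763 (s = 14557 - 1*(-1206) = 14557 + 1206 = 15763)
-11087/m(23) + H/s = -11087/23 - 42565/15763 = -175743376/362549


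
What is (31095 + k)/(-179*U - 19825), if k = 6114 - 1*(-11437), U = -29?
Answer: -24323/7317 ≈ -3.3242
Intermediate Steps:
k = 17551 (k = 6114 + 11437 = 17551)
(31095 + k)/(-179*U - 19825) = (31095 + 17551)/(-179*(-29) - 19825) = 48646/(5191 - 19825) = 48646/(-14634) = 48646*(-1/14634) = -24323/7317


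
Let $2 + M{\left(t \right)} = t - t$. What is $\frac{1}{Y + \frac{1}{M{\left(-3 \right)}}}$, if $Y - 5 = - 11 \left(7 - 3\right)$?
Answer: $- \frac{2}{79} \approx -0.025316$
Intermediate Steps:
$M{\left(t \right)} = -2$ ($M{\left(t \right)} = -2 + \left(t - t\right) = -2 + 0 = -2$)
$Y = -39$ ($Y = 5 - 11 \left(7 - 3\right) = 5 - 44 = -39$)
$\frac{1}{Y + \frac{1}{M{\left(-3 \right)}}} = \frac{1}{-39 + \frac{1}{-2}} = \frac{1}{-39 - \frac{1}{2}} = \frac{1}{- \frac{79}{2}} = - \frac{2}{79}$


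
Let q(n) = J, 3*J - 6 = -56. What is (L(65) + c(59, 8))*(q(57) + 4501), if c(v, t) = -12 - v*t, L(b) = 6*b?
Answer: -1264582/3 ≈ -4.2153e+5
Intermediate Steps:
J = -50/3 (J = 2 + (⅓)*(-56) = 2 - 56/3 = -50/3 ≈ -16.667)
q(n) = -50/3
c(v, t) = -12 - t*v
(L(65) + c(59, 8))*(q(57) + 4501) = (6*65 + (-12 - 1*8*59))*(-50/3 + 4501) = (390 + (-12 - 472))*(13453/3) = (390 - 484)*(13453/3) = -94*13453/3 = -1264582/3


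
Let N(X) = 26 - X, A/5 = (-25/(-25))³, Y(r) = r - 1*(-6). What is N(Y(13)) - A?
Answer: 2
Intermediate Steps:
Y(r) = 6 + r (Y(r) = r + 6 = 6 + r)
A = 5 (A = 5*(-25/(-25))³ = 5*(-25*(-1/25))³ = 5*1³ = 5*1 = 5)
N(Y(13)) - A = (26 - (6 + 13)) - 1*5 = (26 - 1*19) - 5 = (26 - 19) - 5 = 7 - 5 = 2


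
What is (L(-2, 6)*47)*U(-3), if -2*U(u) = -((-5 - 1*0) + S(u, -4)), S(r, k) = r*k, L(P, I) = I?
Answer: 987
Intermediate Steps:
S(r, k) = k*r
U(u) = -5/2 - 2*u (U(u) = -(-1)*((-5 - 1*0) - 4*u)/2 = -(-1)*((-5 + 0) - 4*u)/2 = -(-1)*(-5 - 4*u)/2 = -(5 + 4*u)/2 = -5/2 - 2*u)
(L(-2, 6)*47)*U(-3) = (6*47)*(-5/2 - 2*(-3)) = 282*(-5/2 + 6) = 282*(7/2) = 987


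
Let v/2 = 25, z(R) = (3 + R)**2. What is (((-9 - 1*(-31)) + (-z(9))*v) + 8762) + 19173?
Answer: 20757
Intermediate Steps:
v = 50 (v = 2*25 = 50)
(((-9 - 1*(-31)) + (-z(9))*v) + 8762) + 19173 = (((-9 - 1*(-31)) - (3 + 9)**2*50) + 8762) + 19173 = (((-9 + 31) - 1*12**2*50) + 8762) + 19173 = ((22 - 1*144*50) + 8762) + 19173 = ((22 - 144*50) + 8762) + 19173 = ((22 - 7200) + 8762) + 19173 = (-7178 + 8762) + 19173 = 1584 + 19173 = 20757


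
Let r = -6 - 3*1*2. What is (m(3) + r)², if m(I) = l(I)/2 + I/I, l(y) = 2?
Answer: 100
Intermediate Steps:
m(I) = 2 (m(I) = 2/2 + I/I = 2*(½) + 1 = 1 + 1 = 2)
r = -12 (r = -6 - 3*2 = -6 - 6 = -12)
(m(3) + r)² = (2 - 12)² = (-10)² = 100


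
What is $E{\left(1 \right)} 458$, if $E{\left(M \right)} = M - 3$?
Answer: $-916$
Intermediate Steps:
$E{\left(M \right)} = -3 + M$
$E{\left(1 \right)} 458 = \left(-3 + 1\right) 458 = \left(-2\right) 458 = -916$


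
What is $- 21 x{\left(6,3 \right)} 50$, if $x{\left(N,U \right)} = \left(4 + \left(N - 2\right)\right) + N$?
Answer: $-14700$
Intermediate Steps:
$x{\left(N,U \right)} = 2 + 2 N$ ($x{\left(N,U \right)} = \left(4 + \left(N - 2\right)\right) + N = \left(4 + \left(-2 + N\right)\right) + N = \left(2 + N\right) + N = 2 + 2 N$)
$- 21 x{\left(6,3 \right)} 50 = - 21 \left(2 + 2 \cdot 6\right) 50 = - 21 \left(2 + 12\right) 50 = \left(-21\right) 14 \cdot 50 = \left(-294\right) 50 = -14700$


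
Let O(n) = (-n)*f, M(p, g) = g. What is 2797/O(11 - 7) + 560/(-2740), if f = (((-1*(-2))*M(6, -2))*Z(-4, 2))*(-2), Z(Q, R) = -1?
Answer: 382293/4384 ≈ 87.202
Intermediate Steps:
f = -8 (f = ((-1*(-2)*(-2))*(-1))*(-2) = ((2*(-2))*(-1))*(-2) = -4*(-1)*(-2) = 4*(-2) = -8)
O(n) = 8*n (O(n) = -n*(-8) = 8*n)
2797/O(11 - 7) + 560/(-2740) = 2797/((8*(11 - 7))) + 560/(-2740) = 2797/((8*4)) + 560*(-1/2740) = 2797/32 - 28/137 = 382293/4384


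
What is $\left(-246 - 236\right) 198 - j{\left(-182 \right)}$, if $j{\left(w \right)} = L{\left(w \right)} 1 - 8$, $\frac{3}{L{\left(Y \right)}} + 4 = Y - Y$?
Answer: $- \frac{381709}{4} \approx -95427.0$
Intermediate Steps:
$L{\left(Y \right)} = - \frac{3}{4}$ ($L{\left(Y \right)} = \frac{3}{-4 + \left(Y - Y\right)} = \frac{3}{-4 + 0} = \frac{3}{-4} = 3 \left(- \frac{1}{4}\right) = - \frac{3}{4}$)
$j{\left(w \right)} = - \frac{35}{4}$ ($j{\left(w \right)} = \left(- \frac{3}{4}\right) 1 - 8 = - \frac{3}{4} - 8 = - \frac{35}{4}$)
$\left(-246 - 236\right) 198 - j{\left(-182 \right)} = \left(-246 - 236\right) 198 - - \frac{35}{4} = \left(-482\right) 198 + \frac{35}{4} = -95436 + \frac{35}{4} = - \frac{381709}{4}$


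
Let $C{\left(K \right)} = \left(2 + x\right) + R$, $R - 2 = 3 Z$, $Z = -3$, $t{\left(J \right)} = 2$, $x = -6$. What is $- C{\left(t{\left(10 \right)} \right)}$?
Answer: $11$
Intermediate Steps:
$R = -7$ ($R = 2 + 3 \left(-3\right) = 2 - 9 = -7$)
$C{\left(K \right)} = -11$ ($C{\left(K \right)} = \left(2 - 6\right) - 7 = -4 - 7 = -11$)
$- C{\left(t{\left(10 \right)} \right)} = \left(-1\right) \left(-11\right) = 11$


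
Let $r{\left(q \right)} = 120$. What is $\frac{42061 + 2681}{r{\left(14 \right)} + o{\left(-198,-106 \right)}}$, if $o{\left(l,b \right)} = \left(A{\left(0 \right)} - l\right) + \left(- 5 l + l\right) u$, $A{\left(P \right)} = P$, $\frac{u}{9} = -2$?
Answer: $- \frac{7457}{2323} \approx -3.2101$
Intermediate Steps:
$u = -18$ ($u = 9 \left(-2\right) = -18$)
$o{\left(l,b \right)} = 71 l$ ($o{\left(l,b \right)} = \left(0 - l\right) + \left(- 5 l + l\right) \left(-18\right) = - l + - 4 l \left(-18\right) = - l + 72 l = 71 l$)
$\frac{42061 + 2681}{r{\left(14 \right)} + o{\left(-198,-106 \right)}} = \frac{42061 + 2681}{120 + 71 \left(-198\right)} = \frac{44742}{120 - 14058} = \frac{44742}{-13938} = 44742 \left(- \frac{1}{13938}\right) = - \frac{7457}{2323}$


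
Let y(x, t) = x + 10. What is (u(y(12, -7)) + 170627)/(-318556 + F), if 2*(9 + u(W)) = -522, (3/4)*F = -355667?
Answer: -511071/2378336 ≈ -0.21489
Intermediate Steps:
F = -1422668/3 (F = (4/3)*(-355667) = -1422668/3 ≈ -4.7422e+5)
y(x, t) = 10 + x
u(W) = -270 (u(W) = -9 + (½)*(-522) = -9 - 261 = -270)
(u(y(12, -7)) + 170627)/(-318556 + F) = (-270 + 170627)/(-318556 - 1422668/3) = 170357/(-2378336/3) = 170357*(-3/2378336) = -511071/2378336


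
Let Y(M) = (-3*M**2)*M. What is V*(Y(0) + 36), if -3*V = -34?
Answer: 408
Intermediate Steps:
V = 34/3 (V = -1/3*(-34) = 34/3 ≈ 11.333)
Y(M) = -3*M**3
V*(Y(0) + 36) = 34*(-3*0**3 + 36)/3 = 34*(-3*0 + 36)/3 = 34*(0 + 36)/3 = (34/3)*36 = 408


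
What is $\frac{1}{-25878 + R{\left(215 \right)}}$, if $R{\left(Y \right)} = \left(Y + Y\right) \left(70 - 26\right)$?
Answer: $- \frac{1}{6958} \approx -0.00014372$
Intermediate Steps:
$R{\left(Y \right)} = 88 Y$ ($R{\left(Y \right)} = 2 Y 44 = 88 Y$)
$\frac{1}{-25878 + R{\left(215 \right)}} = \frac{1}{-25878 + 88 \cdot 215} = \frac{1}{-25878 + 18920} = \frac{1}{-6958} = - \frac{1}{6958}$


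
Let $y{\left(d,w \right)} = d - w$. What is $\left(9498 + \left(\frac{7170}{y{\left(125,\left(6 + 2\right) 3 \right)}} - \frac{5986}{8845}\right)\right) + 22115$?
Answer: $\frac{28304129549}{893345} \approx 31683.0$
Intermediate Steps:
$\left(9498 + \left(\frac{7170}{y{\left(125,\left(6 + 2\right) 3 \right)}} - \frac{5986}{8845}\right)\right) + 22115 = \left(9498 + \left(\frac{7170}{125 - \left(6 + 2\right) 3} - \frac{5986}{8845}\right)\right) + 22115 = \left(9498 + \left(\frac{7170}{125 - 8 \cdot 3} - \frac{5986}{8845}\right)\right) + 22115 = \left(9498 - \left(\frac{5986}{8845} - \frac{7170}{125 - 24}\right)\right) + 22115 = \left(9498 - \left(\frac{5986}{8845} - \frac{7170}{101}\right)\right) + 22115 = \left(9498 + \left(7170 \cdot \frac{1}{101} - \frac{5986}{8845}\right)\right) + 22115 = \left(9498 + \left(\frac{7170}{101} - \frac{5986}{8845}\right)\right) + 22115 = \left(9498 + \frac{62814064}{893345}\right) + 22115 = \frac{8547804874}{893345} + 22115 = \frac{28304129549}{893345}$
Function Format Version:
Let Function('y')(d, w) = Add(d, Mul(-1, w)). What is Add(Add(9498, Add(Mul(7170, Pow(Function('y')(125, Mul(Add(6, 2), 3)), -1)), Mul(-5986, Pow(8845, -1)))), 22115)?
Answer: Rational(28304129549, 893345) ≈ 31683.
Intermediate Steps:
Add(Add(9498, Add(Mul(7170, Pow(Function('y')(125, Mul(Add(6, 2), 3)), -1)), Mul(-5986, Pow(8845, -1)))), 22115) = Add(Add(9498, Add(Mul(7170, Pow(Add(125, Mul(-1, Mul(Add(6, 2), 3))), -1)), Mul(-5986, Pow(8845, -1)))), 22115) = Add(Add(9498, Add(Mul(7170, Pow(Add(125, Mul(-1, Mul(8, 3))), -1)), Mul(-5986, Rational(1, 8845)))), 22115) = Add(Add(9498, Add(Mul(7170, Pow(Add(125, Mul(-1, 24)), -1)), Rational(-5986, 8845))), 22115) = Add(Add(9498, Add(Mul(7170, Pow(Add(125, -24), -1)), Rational(-5986, 8845))), 22115) = Add(Add(9498, Add(Mul(7170, Pow(101, -1)), Rational(-5986, 8845))), 22115) = Add(Add(9498, Add(Mul(7170, Rational(1, 101)), Rational(-5986, 8845))), 22115) = Add(Add(9498, Add(Rational(7170, 101), Rational(-5986, 8845))), 22115) = Add(Add(9498, Rational(62814064, 893345)), 22115) = Add(Rational(8547804874, 893345), 22115) = Rational(28304129549, 893345)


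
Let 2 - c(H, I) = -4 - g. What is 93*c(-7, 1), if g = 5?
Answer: 1023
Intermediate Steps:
c(H, I) = 11 (c(H, I) = 2 - (-4 - 1*5) = 2 - (-4 - 5) = 2 - 1*(-9) = 2 + 9 = 11)
93*c(-7, 1) = 93*11 = 1023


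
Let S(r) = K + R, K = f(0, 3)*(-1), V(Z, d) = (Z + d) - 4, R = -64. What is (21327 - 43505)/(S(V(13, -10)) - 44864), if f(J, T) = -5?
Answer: 22178/44923 ≈ 0.49369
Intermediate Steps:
V(Z, d) = -4 + Z + d
K = 5 (K = -5*(-1) = 5)
S(r) = -59 (S(r) = 5 - 64 = -59)
(21327 - 43505)/(S(V(13, -10)) - 44864) = (21327 - 43505)/(-59 - 44864) = -22178/(-44923) = -22178*(-1/44923) = 22178/44923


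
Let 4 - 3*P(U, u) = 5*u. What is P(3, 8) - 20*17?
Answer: -352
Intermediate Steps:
P(U, u) = 4/3 - 5*u/3
P(3, 8) - 20*17 = (4/3 - 5/3*8) - 20*17 = (4/3 - 40/3) - 340 = -12 - 340 = -352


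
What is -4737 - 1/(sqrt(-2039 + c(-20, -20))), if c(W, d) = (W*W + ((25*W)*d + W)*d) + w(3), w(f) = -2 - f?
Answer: -4737 + I*sqrt(50311)/100622 ≈ -4737.0 + 0.0022291*I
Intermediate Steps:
c(W, d) = -5 + W**2 + d*(W + 25*W*d) (c(W, d) = (W*W + ((25*W)*d + W)*d) + (-2 - 1*3) = (W**2 + (25*W*d + W)*d) + (-2 - 3) = (W**2 + (W + 25*W*d)*d) - 5 = (W**2 + d*(W + 25*W*d)) - 5 = -5 + W**2 + d*(W + 25*W*d))
-4737 - 1/(sqrt(-2039 + c(-20, -20))) = -4737 - 1/(sqrt(-2039 + (-5 + (-20)**2 - 20*(-20) + 25*(-20)*(-20)**2))) = -4737 - 1/(sqrt(-2039 + (-5 + 400 + 400 + 25*(-20)*400))) = -4737 - 1/(sqrt(-2039 + (-5 + 400 + 400 - 200000))) = -4737 - 1/(sqrt(-2039 - 199205)) = -4737 - 1/(sqrt(-201244)) = -4737 - 1/(2*I*sqrt(50311)) = -4737 - (-1)*I*sqrt(50311)/100622 = -4737 + I*sqrt(50311)/100622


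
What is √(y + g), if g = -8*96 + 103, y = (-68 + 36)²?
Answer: √359 ≈ 18.947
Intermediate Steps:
y = 1024 (y = (-32)² = 1024)
g = -665 (g = -768 + 103 = -665)
√(y + g) = √(1024 - 665) = √359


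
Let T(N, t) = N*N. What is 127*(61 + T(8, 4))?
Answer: 15875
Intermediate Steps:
T(N, t) = N**2
127*(61 + T(8, 4)) = 127*(61 + 8**2) = 127*(61 + 64) = 127*125 = 15875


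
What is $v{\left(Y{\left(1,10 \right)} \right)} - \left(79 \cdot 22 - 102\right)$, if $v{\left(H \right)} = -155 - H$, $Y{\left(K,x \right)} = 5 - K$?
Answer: $-1795$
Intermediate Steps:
$v{\left(Y{\left(1,10 \right)} \right)} - \left(79 \cdot 22 - 102\right) = \left(-155 - \left(5 - 1\right)\right) - \left(79 \cdot 22 - 102\right) = \left(-155 - \left(5 - 1\right)\right) - \left(1738 - 102\right) = \left(-155 - 4\right) - 1636 = -159 - 1636 = -1795$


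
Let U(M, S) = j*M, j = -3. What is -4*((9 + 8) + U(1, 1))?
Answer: -56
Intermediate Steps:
U(M, S) = -3*M
-4*((9 + 8) + U(1, 1)) = -4*((9 + 8) - 3*1) = -4*(17 - 3) = -4*14 = -56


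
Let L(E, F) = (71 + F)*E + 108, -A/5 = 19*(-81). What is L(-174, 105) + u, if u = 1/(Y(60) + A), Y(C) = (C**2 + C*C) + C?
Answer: -456366779/14955 ≈ -30516.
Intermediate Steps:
A = 7695 (A = -95*(-81) = -5*(-1539) = 7695)
Y(C) = C + 2*C**2 (Y(C) = (C**2 + C**2) + C = 2*C**2 + C = C + 2*C**2)
L(E, F) = 108 + E*(71 + F) (L(E, F) = E*(71 + F) + 108 = 108 + E*(71 + F))
u = 1/14955 (u = 1/(60*(1 + 2*60) + 7695) = 1/(60*(1 + 120) + 7695) = 1/(60*121 + 7695) = 1/(7260 + 7695) = 1/14955 ≈ 6.6867e-5)
L(-174, 105) + u = (108 + 71*(-174) - 174*105) + 1/14955 = (108 - 12354 - 18270) + 1/14955 = -30516 + 1/14955 = -456366779/14955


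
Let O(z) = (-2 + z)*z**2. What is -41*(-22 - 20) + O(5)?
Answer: 1797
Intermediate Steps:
O(z) = z**2*(-2 + z)
-41*(-22 - 20) + O(5) = -41*(-22 - 20) + 5**2*(-2 + 5) = -41*(-42) + 25*3 = 1722 + 75 = 1797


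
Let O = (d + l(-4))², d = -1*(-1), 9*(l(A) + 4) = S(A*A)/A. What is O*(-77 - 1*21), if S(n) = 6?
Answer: -17689/18 ≈ -982.72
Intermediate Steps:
l(A) = -4 + 2/(3*A) (l(A) = -4 + (6/A)/9 = -4 + 2/(3*A))
d = 1
O = 361/36 (O = (1 + (-4 + (⅔)/(-4)))² = (1 + (-4 + (⅔)*(-¼)))² = (1 + (-4 - ⅙))² = (1 - 25/6)² = (-19/6)² = 361/36 ≈ 10.028)
O*(-77 - 1*21) = 361*(-77 - 1*21)/36 = 361*(-77 - 21)/36 = (361/36)*(-98) = -17689/18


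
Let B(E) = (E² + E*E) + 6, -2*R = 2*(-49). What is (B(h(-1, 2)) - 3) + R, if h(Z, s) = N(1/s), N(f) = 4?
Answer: 84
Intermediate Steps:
R = 49 (R = -(-49) = -½*(-98) = 49)
h(Z, s) = 4
B(E) = 6 + 2*E² (B(E) = (E² + E²) + 6 = 2*E² + 6 = 6 + 2*E²)
(B(h(-1, 2)) - 3) + R = ((6 + 2*4²) - 3) + 49 = ((6 + 2*16) - 3) + 49 = ((6 + 32) - 3) + 49 = (38 - 3) + 49 = 35 + 49 = 84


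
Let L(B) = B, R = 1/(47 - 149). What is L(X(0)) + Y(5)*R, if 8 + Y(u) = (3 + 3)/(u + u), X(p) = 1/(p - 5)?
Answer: -13/102 ≈ -0.12745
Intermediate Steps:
X(p) = 1/(-5 + p)
R = -1/102 (R = 1/(-102) = -1/102 ≈ -0.0098039)
Y(u) = -8 + 3/u (Y(u) = -8 + (3 + 3)/(u + u) = -8 + 6/((2*u)) = -8 + 6*(1/(2*u)) = -8 + 3/u)
L(X(0)) + Y(5)*R = 1/(-5 + 0) + (-8 + 3/5)*(-1/102) = 1/(-5) + (-8 + 3*(⅕))*(-1/102) = -⅕ + (-8 + ⅗)*(-1/102) = -⅕ - 37/5*(-1/102) = -⅕ + 37/510 = -13/102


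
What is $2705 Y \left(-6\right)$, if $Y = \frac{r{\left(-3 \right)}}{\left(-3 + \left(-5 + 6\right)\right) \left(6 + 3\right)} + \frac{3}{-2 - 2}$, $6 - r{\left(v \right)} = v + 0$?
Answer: $\frac{40575}{2} \approx 20288.0$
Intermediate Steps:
$r{\left(v \right)} = 6 - v$ ($r{\left(v \right)} = 6 - \left(v + 0\right) = 6 - v$)
$Y = - \frac{5}{4}$ ($Y = \frac{6 - -3}{\left(-3 + \left(-5 + 6\right)\right) \left(6 + 3\right)} + \frac{3}{-2 - 2} = \frac{6 + 3}{\left(-3 + 1\right) 9} + \frac{3}{-4} = \frac{9}{\left(-2\right) 9} + 3 \left(- \frac{1}{4}\right) = \frac{9}{-18} - \frac{3}{4} = 9 \left(- \frac{1}{18}\right) - \frac{3}{4} = - \frac{1}{2} - \frac{3}{4} = - \frac{5}{4} \approx -1.25$)
$2705 Y \left(-6\right) = 2705 \left(\left(- \frac{5}{4}\right) \left(-6\right)\right) = 2705 \cdot \frac{15}{2} = \frac{40575}{2}$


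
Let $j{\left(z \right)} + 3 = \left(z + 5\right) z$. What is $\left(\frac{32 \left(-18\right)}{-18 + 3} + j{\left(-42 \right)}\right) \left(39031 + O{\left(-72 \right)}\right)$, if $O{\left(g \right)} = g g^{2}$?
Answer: $- \frac{2656022499}{5} \approx -5.312 \cdot 10^{8}$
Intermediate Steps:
$j{\left(z \right)} = -3 + z \left(5 + z\right)$ ($j{\left(z \right)} = -3 + \left(z + 5\right) z = -3 + \left(5 + z\right) z = -3 + z \left(5 + z\right)$)
$O{\left(g \right)} = g^{3}$
$\left(\frac{32 \left(-18\right)}{-18 + 3} + j{\left(-42 \right)}\right) \left(39031 + O{\left(-72 \right)}\right) = \left(\frac{32 \left(-18\right)}{-18 + 3} + \left(-3 + \left(-42\right)^{2} + 5 \left(-42\right)\right)\right) \left(39031 + \left(-72\right)^{3}\right) = \left(- \frac{576}{-15} - -1551\right) \left(39031 - 373248\right) = \left(\left(-576\right) \left(- \frac{1}{15}\right) + 1551\right) \left(-334217\right) = \left(\frac{192}{5} + 1551\right) \left(-334217\right) = \frac{7947}{5} \left(-334217\right) = - \frac{2656022499}{5}$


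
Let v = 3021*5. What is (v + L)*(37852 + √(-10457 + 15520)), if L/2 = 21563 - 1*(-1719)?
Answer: 2334294988 + 61669*√5063 ≈ 2.3387e+9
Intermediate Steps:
L = 46564 (L = 2*(21563 - 1*(-1719)) = 2*(21563 + 1719) = 2*23282 = 46564)
v = 15105
(v + L)*(37852 + √(-10457 + 15520)) = (15105 + 46564)*(37852 + √(-10457 + 15520)) = 61669*(37852 + √5063) = 2334294988 + 61669*√5063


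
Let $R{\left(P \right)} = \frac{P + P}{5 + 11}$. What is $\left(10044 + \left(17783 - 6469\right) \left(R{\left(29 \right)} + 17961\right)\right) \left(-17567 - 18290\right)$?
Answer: $- \frac{29153435063965}{4} \approx -7.2884 \cdot 10^{12}$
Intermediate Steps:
$R{\left(P \right)} = \frac{P}{8}$ ($R{\left(P \right)} = \frac{2 P}{16} = 2 P \frac{1}{16} = \frac{P}{8}$)
$\left(10044 + \left(17783 - 6469\right) \left(R{\left(29 \right)} + 17961\right)\right) \left(-17567 - 18290\right) = \left(10044 + \left(17783 - 6469\right) \left(\frac{1}{8} \cdot 29 + 17961\right)\right) \left(-17567 - 18290\right) = \left(10044 + 11314 \left(\frac{29}{8} + 17961\right)\right) \left(-35857\right) = \left(10044 + 11314 \cdot \frac{143717}{8}\right) \left(-35857\right) = \left(10044 + \frac{813007069}{4}\right) \left(-35857\right) = \frac{813047245}{4} \left(-35857\right) = - \frac{29153435063965}{4}$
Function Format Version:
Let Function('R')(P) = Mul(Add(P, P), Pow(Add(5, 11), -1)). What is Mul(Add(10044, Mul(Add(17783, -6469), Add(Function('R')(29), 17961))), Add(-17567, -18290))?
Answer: Rational(-29153435063965, 4) ≈ -7.2884e+12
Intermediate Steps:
Function('R')(P) = Mul(Rational(1, 8), P) (Function('R')(P) = Mul(Mul(2, P), Pow(16, -1)) = Mul(Mul(2, P), Rational(1, 16)) = Mul(Rational(1, 8), P))
Mul(Add(10044, Mul(Add(17783, -6469), Add(Function('R')(29), 17961))), Add(-17567, -18290)) = Mul(Add(10044, Mul(Add(17783, -6469), Add(Mul(Rational(1, 8), 29), 17961))), Add(-17567, -18290)) = Mul(Add(10044, Mul(11314, Add(Rational(29, 8), 17961))), -35857) = Mul(Add(10044, Mul(11314, Rational(143717, 8))), -35857) = Mul(Add(10044, Rational(813007069, 4)), -35857) = Mul(Rational(813047245, 4), -35857) = Rational(-29153435063965, 4)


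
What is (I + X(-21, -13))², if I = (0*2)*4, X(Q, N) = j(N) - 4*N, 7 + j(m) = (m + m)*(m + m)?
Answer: 519841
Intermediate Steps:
j(m) = -7 + 4*m² (j(m) = -7 + (m + m)*(m + m) = -7 + (2*m)*(2*m) = -7 + 4*m²)
X(Q, N) = -7 - 4*N + 4*N² (X(Q, N) = (-7 + 4*N²) - 4*N = -7 - 4*N + 4*N²)
I = 0 (I = 0*4 = 0)
(I + X(-21, -13))² = (0 + (-7 - 4*(-13) + 4*(-13)²))² = (0 + (-7 + 52 + 4*169))² = (0 + (-7 + 52 + 676))² = (0 + 721)² = 721² = 519841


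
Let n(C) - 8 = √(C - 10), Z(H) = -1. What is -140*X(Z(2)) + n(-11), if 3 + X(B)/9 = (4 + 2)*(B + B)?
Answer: 18908 + I*√21 ≈ 18908.0 + 4.5826*I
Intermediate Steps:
n(C) = 8 + √(-10 + C) (n(C) = 8 + √(C - 10) = 8 + √(-10 + C))
X(B) = -27 + 108*B (X(B) = -27 + 9*((4 + 2)*(B + B)) = -27 + 9*(6*(2*B)) = -27 + 9*(12*B) = -27 + 108*B)
-140*X(Z(2)) + n(-11) = -140*(-27 + 108*(-1)) + (8 + √(-10 - 11)) = -140*(-27 - 108) + (8 + √(-21)) = -140*(-135) + (8 + I*√21) = 18900 + (8 + I*√21) = 18908 + I*√21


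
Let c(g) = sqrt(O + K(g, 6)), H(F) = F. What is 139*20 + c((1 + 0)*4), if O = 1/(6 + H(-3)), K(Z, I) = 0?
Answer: 2780 + sqrt(3)/3 ≈ 2780.6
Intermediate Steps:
O = 1/3 (O = 1/(6 - 3) = 1/3 ≈ 0.33333)
c(g) = sqrt(3)/3 (c(g) = sqrt(1/3 + 0) = sqrt(1/3) = sqrt(3)/3)
139*20 + c((1 + 0)*4) = 139*20 + sqrt(3)/3 = 2780 + sqrt(3)/3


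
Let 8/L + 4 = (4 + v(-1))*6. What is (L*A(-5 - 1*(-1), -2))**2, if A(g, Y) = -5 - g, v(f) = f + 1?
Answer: 4/25 ≈ 0.16000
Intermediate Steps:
v(f) = 1 + f
L = 2/5 (L = 8/(-4 + (4 + (1 - 1))*6) = 8/(-4 + (4 + 0)*6) = 8/(-4 + 4*6) = 8/(-4 + 24) = 8/20 = 8*(1/20) = 2/5 ≈ 0.40000)
(L*A(-5 - 1*(-1), -2))**2 = (2*(-5 - (-5 - 1*(-1)))/5)**2 = (2*(-5 - (-5 + 1))/5)**2 = (2*(-5 - 1*(-4))/5)**2 = (2*(-5 + 4)/5)**2 = ((2/5)*(-1))**2 = (-2/5)**2 = 4/25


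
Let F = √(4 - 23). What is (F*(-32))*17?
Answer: -544*I*√19 ≈ -2371.2*I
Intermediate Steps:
F = I*√19 (F = √(-19) = I*√19 ≈ 4.3589*I)
(F*(-32))*17 = ((I*√19)*(-32))*17 = -32*I*√19*17 = -544*I*√19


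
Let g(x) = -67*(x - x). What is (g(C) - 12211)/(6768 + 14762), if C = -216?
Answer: -12211/21530 ≈ -0.56716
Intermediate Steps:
g(x) = 0 (g(x) = -67*0 = 0)
(g(C) - 12211)/(6768 + 14762) = (0 - 12211)/(6768 + 14762) = -12211/21530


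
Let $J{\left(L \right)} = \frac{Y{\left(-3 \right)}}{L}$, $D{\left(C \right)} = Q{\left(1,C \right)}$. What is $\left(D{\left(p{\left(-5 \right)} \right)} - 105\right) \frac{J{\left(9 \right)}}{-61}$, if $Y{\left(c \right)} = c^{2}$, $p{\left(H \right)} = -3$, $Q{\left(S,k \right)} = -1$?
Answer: $\frac{106}{61} \approx 1.7377$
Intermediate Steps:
$D{\left(C \right)} = -1$
$J{\left(L \right)} = \frac{9}{L}$ ($J{\left(L \right)} = \frac{\left(-3\right)^{2}}{L} = \frac{9}{L}$)
$\left(D{\left(p{\left(-5 \right)} \right)} - 105\right) \frac{J{\left(9 \right)}}{-61} = \left(-1 - 105\right) \frac{9 \cdot \frac{1}{9}}{-61} = - 106 \cdot 9 \cdot \frac{1}{9} \left(- \frac{1}{61}\right) = - 106 \cdot 1 \left(- \frac{1}{61}\right) = \left(-106\right) \left(- \frac{1}{61}\right) = \frac{106}{61}$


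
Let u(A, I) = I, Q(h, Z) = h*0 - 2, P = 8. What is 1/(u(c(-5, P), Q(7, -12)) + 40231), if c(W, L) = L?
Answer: 1/40229 ≈ 2.4858e-5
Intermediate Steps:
Q(h, Z) = -2 (Q(h, Z) = 0 - 2 = -2)
1/(u(c(-5, P), Q(7, -12)) + 40231) = 1/(-2 + 40231) = 1/40229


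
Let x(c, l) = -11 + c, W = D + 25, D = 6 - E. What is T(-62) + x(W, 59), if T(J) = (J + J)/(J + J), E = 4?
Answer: 17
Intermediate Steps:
D = 2 (D = 6 - 1*4 = 6 - 4 = 2)
T(J) = 1 (T(J) = (2*J)/((2*J)) = (2*J)*(1/(2*J)) = 1)
W = 27 (W = 2 + 25 = 27)
T(-62) + x(W, 59) = 1 + (-11 + 27) = 1 + 16 = 17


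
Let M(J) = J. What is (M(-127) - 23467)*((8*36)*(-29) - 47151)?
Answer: 1309537782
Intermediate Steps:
(M(-127) - 23467)*((8*36)*(-29) - 47151) = (-127 - 23467)*((8*36)*(-29) - 47151) = -23594*(288*(-29) - 47151) = -23594*(-8352 - 47151) = -23594*(-55503) = 1309537782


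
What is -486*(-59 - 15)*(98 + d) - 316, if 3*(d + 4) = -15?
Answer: 3200480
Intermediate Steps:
d = -9 (d = -4 + (⅓)*(-15) = -4 - 5 = -9)
-486*(-59 - 15)*(98 + d) - 316 = -486*(-59 - 15)*(98 - 9) - 316 = -(-35964)*89 - 316 = -486*(-6586) - 316 = 3200796 - 316 = 3200480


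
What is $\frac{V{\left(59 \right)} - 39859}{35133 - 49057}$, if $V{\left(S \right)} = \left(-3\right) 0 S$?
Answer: $\frac{39859}{13924} \approx 2.8626$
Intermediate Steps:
$V{\left(S \right)} = 0$ ($V{\left(S \right)} = 0 S = 0$)
$\frac{V{\left(59 \right)} - 39859}{35133 - 49057} = \frac{0 - 39859}{35133 - 49057} = - \frac{39859}{-13924} = \left(-39859\right) \left(- \frac{1}{13924}\right) = \frac{39859}{13924}$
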